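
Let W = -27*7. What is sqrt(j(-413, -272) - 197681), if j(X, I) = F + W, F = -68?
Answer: I*sqrt(197938) ≈ 444.9*I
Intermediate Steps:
W = -189
j(X, I) = -257 (j(X, I) = -68 - 189 = -257)
sqrt(j(-413, -272) - 197681) = sqrt(-257 - 197681) = sqrt(-197938) = I*sqrt(197938)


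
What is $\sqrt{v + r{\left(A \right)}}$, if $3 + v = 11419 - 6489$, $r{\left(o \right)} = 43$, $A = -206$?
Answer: $\sqrt{4970} \approx 70.498$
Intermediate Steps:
$v = 4927$ ($v = -3 + \left(11419 - 6489\right) = -3 + 4930 = 4927$)
$\sqrt{v + r{\left(A \right)}} = \sqrt{4927 + 43} = \sqrt{4970}$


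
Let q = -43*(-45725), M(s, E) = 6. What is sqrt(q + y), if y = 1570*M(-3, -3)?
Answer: sqrt(1975595) ≈ 1405.6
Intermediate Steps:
q = 1966175
y = 9420 (y = 1570*6 = 9420)
sqrt(q + y) = sqrt(1966175 + 9420) = sqrt(1975595)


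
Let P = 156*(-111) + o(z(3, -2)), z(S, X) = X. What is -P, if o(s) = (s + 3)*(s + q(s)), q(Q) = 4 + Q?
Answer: 17316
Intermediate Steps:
o(s) = (3 + s)*(4 + 2*s) (o(s) = (s + 3)*(s + (4 + s)) = (3 + s)*(4 + 2*s))
P = -17316 (P = 156*(-111) + (12 + 2*(-2)² + 10*(-2)) = -17316 + (12 + 2*4 - 20) = -17316 + (12 + 8 - 20) = -17316 + 0 = -17316)
-P = -1*(-17316) = 17316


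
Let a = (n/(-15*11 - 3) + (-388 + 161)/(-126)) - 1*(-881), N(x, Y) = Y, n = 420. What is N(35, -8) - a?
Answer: -55963/63 ≈ -888.30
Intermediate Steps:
a = 55459/63 (a = (420/(-15*11 - 3) + (-388 + 161)/(-126)) - 1*(-881) = (420/(-165 - 3) - 227*(-1/126)) + 881 = (420/(-168) + 227/126) + 881 = (420*(-1/168) + 227/126) + 881 = (-5/2 + 227/126) + 881 = -44/63 + 881 = 55459/63 ≈ 880.30)
N(35, -8) - a = -8 - 1*55459/63 = -8 - 55459/63 = -55963/63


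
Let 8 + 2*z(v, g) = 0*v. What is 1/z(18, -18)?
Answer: -¼ ≈ -0.25000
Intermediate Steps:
z(v, g) = -4 (z(v, g) = -4 + (0*v)/2 = -4 + (½)*0 = -4 + 0 = -4)
1/z(18, -18) = 1/(-4) = -¼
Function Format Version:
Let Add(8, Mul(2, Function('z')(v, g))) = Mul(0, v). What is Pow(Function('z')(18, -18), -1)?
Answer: Rational(-1, 4) ≈ -0.25000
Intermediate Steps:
Function('z')(v, g) = -4 (Function('z')(v, g) = Add(-4, Mul(Rational(1, 2), Mul(0, v))) = Add(-4, Mul(Rational(1, 2), 0)) = Add(-4, 0) = -4)
Pow(Function('z')(18, -18), -1) = Pow(-4, -1) = Rational(-1, 4)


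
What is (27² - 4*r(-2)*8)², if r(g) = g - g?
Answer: 531441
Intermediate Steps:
r(g) = 0
(27² - 4*r(-2)*8)² = (27² - 4*0*8)² = (729 + 0*8)² = (729 + 0)² = 729² = 531441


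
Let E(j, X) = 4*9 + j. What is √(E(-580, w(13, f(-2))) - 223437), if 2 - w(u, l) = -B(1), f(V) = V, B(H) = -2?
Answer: I*√223981 ≈ 473.27*I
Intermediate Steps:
w(u, l) = 0 (w(u, l) = 2 - (-1)*(-2) = 2 - 1*2 = 2 - 2 = 0)
E(j, X) = 36 + j
√(E(-580, w(13, f(-2))) - 223437) = √((36 - 580) - 223437) = √(-544 - 223437) = √(-223981) = I*√223981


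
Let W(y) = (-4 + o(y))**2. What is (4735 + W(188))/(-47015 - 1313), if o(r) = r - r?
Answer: -4751/48328 ≈ -0.098307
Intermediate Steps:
o(r) = 0
W(y) = 16 (W(y) = (-4 + 0)**2 = (-4)**2 = 16)
(4735 + W(188))/(-47015 - 1313) = (4735 + 16)/(-47015 - 1313) = 4751/(-48328) = 4751*(-1/48328) = -4751/48328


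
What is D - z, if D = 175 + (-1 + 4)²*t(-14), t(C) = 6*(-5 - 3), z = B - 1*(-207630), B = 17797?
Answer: -225684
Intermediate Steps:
z = 225427 (z = 17797 - 1*(-207630) = 17797 + 207630 = 225427)
t(C) = -48 (t(C) = 6*(-8) = -48)
D = -257 (D = 175 + (-1 + 4)²*(-48) = 175 + 3²*(-48) = 175 + 9*(-48) = 175 - 432 = -257)
D - z = -257 - 1*225427 = -257 - 225427 = -225684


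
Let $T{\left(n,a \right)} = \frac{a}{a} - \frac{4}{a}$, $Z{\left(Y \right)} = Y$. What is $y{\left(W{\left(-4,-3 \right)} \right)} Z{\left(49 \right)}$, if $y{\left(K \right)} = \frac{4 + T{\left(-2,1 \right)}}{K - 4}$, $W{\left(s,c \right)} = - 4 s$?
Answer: $\frac{49}{12} \approx 4.0833$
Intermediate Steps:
$T{\left(n,a \right)} = 1 - \frac{4}{a}$
$y{\left(K \right)} = \frac{1}{-4 + K}$ ($y{\left(K \right)} = \frac{4 + \frac{-4 + 1}{1}}{K - 4} = \frac{4 + 1 \left(-3\right)}{-4 + K} = \frac{4 - 3}{-4 + K} = 1 \frac{1}{-4 + K} = \frac{1}{-4 + K}$)
$y{\left(W{\left(-4,-3 \right)} \right)} Z{\left(49 \right)} = \frac{1}{-4 - -16} \cdot 49 = \frac{1}{-4 + 16} \cdot 49 = \frac{1}{12} \cdot 49 = \frac{49}{12}$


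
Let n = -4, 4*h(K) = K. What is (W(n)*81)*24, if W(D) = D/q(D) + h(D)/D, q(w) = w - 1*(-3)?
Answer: 8262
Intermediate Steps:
q(w) = 3 + w (q(w) = w + 3 = 3 + w)
h(K) = K/4
W(D) = ¼ + D/(3 + D) (W(D) = D/(3 + D) + (D/4)/D = D/(3 + D) + ¼ = ¼ + D/(3 + D))
(W(n)*81)*24 = (((3 + 5*(-4))/(4*(3 - 4)))*81)*24 = (((¼)*(3 - 20)/(-1))*81)*24 = (((¼)*(-1)*(-17))*81)*24 = ((17/4)*81)*24 = (1377/4)*24 = 8262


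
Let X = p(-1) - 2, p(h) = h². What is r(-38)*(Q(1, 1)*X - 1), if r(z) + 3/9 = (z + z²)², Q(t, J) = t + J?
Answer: -5930507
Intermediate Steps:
Q(t, J) = J + t
r(z) = -⅓ + (z + z²)²
X = -1 (X = (-1)² - 2 = 1 - 2 = -1)
r(-38)*(Q(1, 1)*X - 1) = (-⅓ + (-38)²*(1 - 38)²)*((1 + 1)*(-1) - 1) = (-⅓ + 1444*(-37)²)*(2*(-1) - 1) = (-⅓ + 1444*1369)*(-2 - 1) = (-⅓ + 1976836)*(-3) = (5930507/3)*(-3) = -5930507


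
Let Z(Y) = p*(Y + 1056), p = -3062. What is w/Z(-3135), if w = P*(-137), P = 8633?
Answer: -1182721/6365898 ≈ -0.18579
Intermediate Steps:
Z(Y) = -3233472 - 3062*Y (Z(Y) = -3062*(Y + 1056) = -3062*(1056 + Y) = -3233472 - 3062*Y)
w = -1182721 (w = 8633*(-137) = -1182721)
w/Z(-3135) = -1182721/(-3233472 - 3062*(-3135)) = -1182721/(-3233472 + 9599370) = -1182721/6365898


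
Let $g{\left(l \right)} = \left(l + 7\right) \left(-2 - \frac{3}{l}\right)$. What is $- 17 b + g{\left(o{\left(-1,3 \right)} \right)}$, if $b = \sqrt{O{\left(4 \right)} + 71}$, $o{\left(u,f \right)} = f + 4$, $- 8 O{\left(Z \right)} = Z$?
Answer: $-34 - \frac{17 \sqrt{282}}{2} \approx -176.74$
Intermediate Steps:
$O{\left(Z \right)} = - \frac{Z}{8}$
$o{\left(u,f \right)} = 4 + f$
$g{\left(l \right)} = \left(-2 - \frac{3}{l}\right) \left(7 + l\right)$ ($g{\left(l \right)} = \left(7 + l\right) \left(-2 - \frac{3}{l}\right) = \left(-2 - \frac{3}{l}\right) \left(7 + l\right)$)
$b = \frac{\sqrt{282}}{2}$ ($b = \sqrt{\left(- \frac{1}{8}\right) 4 + 71} = \sqrt{- \frac{1}{2} + 71} = \sqrt{\frac{141}{2}} = \frac{\sqrt{282}}{2} \approx 8.3964$)
$- 17 b + g{\left(o{\left(-1,3 \right)} \right)} = - 17 \frac{\sqrt{282}}{2} - \left(17 + 2 \left(4 + 3\right) + \frac{21}{4 + 3}\right) = - \frac{17 \sqrt{282}}{2} - \left(31 + 3\right) = - \frac{17 \sqrt{282}}{2} - 34 = -34 - \frac{17 \sqrt{282}}{2}$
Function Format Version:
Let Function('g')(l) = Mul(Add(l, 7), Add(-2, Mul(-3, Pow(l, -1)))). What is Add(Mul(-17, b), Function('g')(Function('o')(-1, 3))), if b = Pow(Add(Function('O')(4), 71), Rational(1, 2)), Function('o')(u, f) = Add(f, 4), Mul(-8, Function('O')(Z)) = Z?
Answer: Add(-34, Mul(Rational(-17, 2), Pow(282, Rational(1, 2)))) ≈ -176.74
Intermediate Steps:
Function('O')(Z) = Mul(Rational(-1, 8), Z)
Function('o')(u, f) = Add(4, f)
Function('g')(l) = Mul(Add(-2, Mul(-3, Pow(l, -1))), Add(7, l)) (Function('g')(l) = Mul(Add(7, l), Add(-2, Mul(-3, Pow(l, -1)))) = Mul(Add(-2, Mul(-3, Pow(l, -1))), Add(7, l)))
b = Mul(Rational(1, 2), Pow(282, Rational(1, 2))) (b = Pow(Add(Mul(Rational(-1, 8), 4), 71), Rational(1, 2)) = Pow(Add(Rational(-1, 2), 71), Rational(1, 2)) = Pow(Rational(141, 2), Rational(1, 2)) = Mul(Rational(1, 2), Pow(282, Rational(1, 2))) ≈ 8.3964)
Add(Mul(-17, b), Function('g')(Function('o')(-1, 3))) = Add(Mul(-17, Mul(Rational(1, 2), Pow(282, Rational(1, 2)))), Add(-17, Mul(-21, Pow(Add(4, 3), -1)), Mul(-2, Add(4, 3)))) = Add(Mul(Rational(-17, 2), Pow(282, Rational(1, 2))), Add(-17, Mul(-21, Pow(7, -1)), Mul(-2, 7))) = Add(Mul(Rational(-17, 2), Pow(282, Rational(1, 2))), Add(-17, Mul(-21, Rational(1, 7)), -14)) = Add(Mul(Rational(-17, 2), Pow(282, Rational(1, 2))), Add(-17, -3, -14)) = Add(Mul(Rational(-17, 2), Pow(282, Rational(1, 2))), -34) = Add(-34, Mul(Rational(-17, 2), Pow(282, Rational(1, 2))))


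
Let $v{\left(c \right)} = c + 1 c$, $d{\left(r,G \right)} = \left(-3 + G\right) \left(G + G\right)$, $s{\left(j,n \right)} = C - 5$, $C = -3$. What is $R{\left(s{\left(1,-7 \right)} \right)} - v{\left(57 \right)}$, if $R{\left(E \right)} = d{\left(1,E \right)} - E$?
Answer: $70$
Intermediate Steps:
$s{\left(j,n \right)} = -8$ ($s{\left(j,n \right)} = -3 - 5 = -8$)
$d{\left(r,G \right)} = 2 G \left(-3 + G\right)$ ($d{\left(r,G \right)} = \left(-3 + G\right) 2 G = 2 G \left(-3 + G\right)$)
$R{\left(E \right)} = - E + 2 E \left(-3 + E\right)$ ($R{\left(E \right)} = 2 E \left(-3 + E\right) - E = - E + 2 E \left(-3 + E\right)$)
$v{\left(c \right)} = 2 c$ ($v{\left(c \right)} = c + c = 2 c$)
$R{\left(s{\left(1,-7 \right)} \right)} - v{\left(57 \right)} = - 8 \left(-7 + 2 \left(-8\right)\right) - 2 \cdot 57 = - 8 \left(-7 - 16\right) - 114 = \left(-8\right) \left(-23\right) - 114 = 184 - 114 = 70$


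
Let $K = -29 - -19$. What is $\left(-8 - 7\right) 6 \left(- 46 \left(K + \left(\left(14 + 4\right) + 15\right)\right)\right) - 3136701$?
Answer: $-3041481$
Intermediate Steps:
$K = -10$ ($K = -29 + 19 = -10$)
$\left(-8 - 7\right) 6 \left(- 46 \left(K + \left(\left(14 + 4\right) + 15\right)\right)\right) - 3136701 = \left(-8 - 7\right) 6 \left(- 46 \left(-10 + \left(\left(14 + 4\right) + 15\right)\right)\right) - 3136701 = \left(-15\right) 6 \left(- 46 \left(-10 + \left(18 + 15\right)\right)\right) - 3136701 = - 90 \left(- 46 \left(-10 + 33\right)\right) - 3136701 = - 90 \left(\left(-46\right) 23\right) - 3136701 = \left(-90\right) \left(-1058\right) - 3136701 = 95220 - 3136701 = -3041481$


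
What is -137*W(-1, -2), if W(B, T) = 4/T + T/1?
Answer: 548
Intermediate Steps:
W(B, T) = T + 4/T (W(B, T) = 4/T + T*1 = 4/T + T = T + 4/T)
-137*W(-1, -2) = -137*(-2 + 4/(-2)) = -137*(-2 + 4*(-1/2)) = -137*(-2 - 2) = -137*(-4) = 548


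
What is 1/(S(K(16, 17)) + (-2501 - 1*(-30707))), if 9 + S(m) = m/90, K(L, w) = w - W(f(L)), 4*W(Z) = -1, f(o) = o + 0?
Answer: 120/3383663 ≈ 3.5465e-5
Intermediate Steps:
f(o) = o
W(Z) = -¼ (W(Z) = (¼)*(-1) = -¼)
K(L, w) = ¼ + w (K(L, w) = w - 1*(-¼) = w + ¼ = ¼ + w)
S(m) = -9 + m/90
1/(S(K(16, 17)) + (-2501 - 1*(-30707))) = 1/((-9 + (¼ + 17)/90) + (-2501 - 1*(-30707))) = 1/((-9 + (1/90)*(69/4)) + (-2501 + 30707)) = 1/((-9 + 23/120) + 28206) = 1/(-1057/120 + 28206) = 1/(3383663/120) = 120/3383663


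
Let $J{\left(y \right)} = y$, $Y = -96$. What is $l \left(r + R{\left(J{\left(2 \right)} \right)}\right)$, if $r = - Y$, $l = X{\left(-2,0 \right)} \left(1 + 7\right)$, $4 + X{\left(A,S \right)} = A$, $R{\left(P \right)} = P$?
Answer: $-4704$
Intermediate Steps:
$X{\left(A,S \right)} = -4 + A$
$l = -48$ ($l = \left(-4 - 2\right) \left(1 + 7\right) = \left(-6\right) 8 = -48$)
$r = 96$ ($r = \left(-1\right) \left(-96\right) = 96$)
$l \left(r + R{\left(J{\left(2 \right)} \right)}\right) = - 48 \left(96 + 2\right) = \left(-48\right) 98 = -4704$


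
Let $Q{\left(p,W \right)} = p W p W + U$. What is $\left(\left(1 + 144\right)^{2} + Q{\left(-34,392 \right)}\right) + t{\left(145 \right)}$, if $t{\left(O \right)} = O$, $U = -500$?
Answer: $177656254$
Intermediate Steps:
$Q{\left(p,W \right)} = -500 + W^{2} p^{2}$ ($Q{\left(p,W \right)} = p W p W - 500 = W p p W - 500 = W p^{2} W - 500 = W^{2} p^{2} - 500 = -500 + W^{2} p^{2}$)
$\left(\left(1 + 144\right)^{2} + Q{\left(-34,392 \right)}\right) + t{\left(145 \right)} = \left(\left(1 + 144\right)^{2} - \left(500 - 392^{2} \left(-34\right)^{2}\right)\right) + 145 = \left(145^{2} + \left(-500 + 153664 \cdot 1156\right)\right) + 145 = \left(21025 + \left(-500 + 177635584\right)\right) + 145 = \left(21025 + 177635084\right) + 145 = 177656109 + 145 = 177656254$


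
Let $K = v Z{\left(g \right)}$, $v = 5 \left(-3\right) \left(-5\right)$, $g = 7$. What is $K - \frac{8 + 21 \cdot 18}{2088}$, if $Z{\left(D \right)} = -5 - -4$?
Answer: $- \frac{78493}{1044} \approx -75.185$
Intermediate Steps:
$v = 75$ ($v = \left(-15\right) \left(-5\right) = 75$)
$Z{\left(D \right)} = -1$ ($Z{\left(D \right)} = -5 + 4 = -1$)
$K = -75$ ($K = 75 \left(-1\right) = -75$)
$K - \frac{8 + 21 \cdot 18}{2088} = -75 - \frac{8 + 21 \cdot 18}{2088} = -75 - \left(8 + 378\right) \frac{1}{2088} = -75 - 386 \cdot \frac{1}{2088} = -75 - \frac{193}{1044} = - \frac{78493}{1044}$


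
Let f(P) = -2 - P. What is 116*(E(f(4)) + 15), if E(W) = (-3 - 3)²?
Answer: 5916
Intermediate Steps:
E(W) = 36 (E(W) = (-6)² = 36)
116*(E(f(4)) + 15) = 116*(36 + 15) = 116*51 = 5916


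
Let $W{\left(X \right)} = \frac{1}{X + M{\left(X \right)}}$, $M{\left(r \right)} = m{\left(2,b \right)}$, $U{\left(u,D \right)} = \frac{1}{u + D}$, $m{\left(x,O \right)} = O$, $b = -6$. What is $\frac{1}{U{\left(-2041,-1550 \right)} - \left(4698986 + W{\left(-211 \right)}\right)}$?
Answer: $- \frac{111321}{523095820024} \approx -2.1281 \cdot 10^{-7}$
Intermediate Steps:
$U{\left(u,D \right)} = \frac{1}{D + u}$
$M{\left(r \right)} = -6$
$W{\left(X \right)} = \frac{1}{-6 + X}$ ($W{\left(X \right)} = \frac{1}{X - 6} = \frac{1}{-6 + X}$)
$\frac{1}{U{\left(-2041,-1550 \right)} - \left(4698986 + W{\left(-211 \right)}\right)} = \frac{1}{\frac{1}{-1550 - 2041} - \left(4698986 + \frac{1}{-6 - 211}\right)} = \frac{1}{\frac{1}{-3591} - \frac{1019679961}{217}} = \frac{1}{- \frac{1}{3591} - \frac{1019679961}{217}} = \frac{1}{- \frac{523095820024}{111321}} = - \frac{111321}{523095820024}$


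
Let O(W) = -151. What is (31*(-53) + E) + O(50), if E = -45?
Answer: -1839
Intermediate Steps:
(31*(-53) + E) + O(50) = (31*(-53) - 45) - 151 = (-1643 - 45) - 151 = -1688 - 151 = -1839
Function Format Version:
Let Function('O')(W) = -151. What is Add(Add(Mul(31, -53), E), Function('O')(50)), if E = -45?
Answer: -1839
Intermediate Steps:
Add(Add(Mul(31, -53), E), Function('O')(50)) = Add(Add(Mul(31, -53), -45), -151) = Add(Add(-1643, -45), -151) = Add(-1688, -151) = -1839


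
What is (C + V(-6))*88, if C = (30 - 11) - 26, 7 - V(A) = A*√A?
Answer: 528*I*√6 ≈ 1293.3*I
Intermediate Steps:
V(A) = 7 - A^(3/2) (V(A) = 7 - A*√A = 7 - A^(3/2))
C = -7 (C = 19 - 26 = -7)
(C + V(-6))*88 = (-7 + (7 - (-6)^(3/2)))*88 = (-7 + (7 - (-6)*I*√6))*88 = (-7 + (7 + 6*I*√6))*88 = (6*I*√6)*88 = 528*I*√6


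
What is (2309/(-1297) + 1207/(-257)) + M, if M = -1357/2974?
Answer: -6872872261/991320446 ≈ -6.9330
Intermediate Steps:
M = -1357/2974 (M = -1357*1/2974 = -1357/2974 ≈ -0.45629)
(2309/(-1297) + 1207/(-257)) + M = (2309/(-1297) + 1207/(-257)) - 1357/2974 = (2309*(-1/1297) + 1207*(-1/257)) - 1357/2974 = (-2309/1297 - 1207/257) - 1357/2974 = -2158892/333329 - 1357/2974 = -6872872261/991320446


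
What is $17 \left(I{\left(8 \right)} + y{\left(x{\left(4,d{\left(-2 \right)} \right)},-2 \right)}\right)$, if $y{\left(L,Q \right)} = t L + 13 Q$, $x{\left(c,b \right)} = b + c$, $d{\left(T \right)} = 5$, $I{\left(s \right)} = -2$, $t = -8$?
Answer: $-1700$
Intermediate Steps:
$y{\left(L,Q \right)} = - 8 L + 13 Q$
$17 \left(I{\left(8 \right)} + y{\left(x{\left(4,d{\left(-2 \right)} \right)},-2 \right)}\right) = 17 \left(-2 + \left(- 8 \left(5 + 4\right) + 13 \left(-2\right)\right)\right) = 17 \left(-2 - 98\right) = 17 \left(-100\right) = -1700$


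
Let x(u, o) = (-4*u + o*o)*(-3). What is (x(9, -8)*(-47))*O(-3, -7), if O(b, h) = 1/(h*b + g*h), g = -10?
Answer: 564/13 ≈ 43.385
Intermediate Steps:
O(b, h) = 1/(-10*h + b*h) (O(b, h) = 1/(h*b - 10*h) = 1/(b*h - 10*h) = 1/(-10*h + b*h))
x(u, o) = -3*o**2 + 12*u (x(u, o) = (-4*u + o**2)*(-3) = (o**2 - 4*u)*(-3) = -3*o**2 + 12*u)
(x(9, -8)*(-47))*O(-3, -7) = ((-3*(-8)**2 + 12*9)*(-47))*(1/((-7)*(-10 - 3))) = ((-3*64 + 108)*(-47))*(-1/7/(-13)) = ((-192 + 108)*(-47))*(-1/7*(-1/13)) = -84*(-47)*(1/91) = 3948*(1/91) = 564/13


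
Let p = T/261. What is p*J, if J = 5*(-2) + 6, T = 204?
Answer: -272/87 ≈ -3.1264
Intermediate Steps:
J = -4 (J = -10 + 6 = -4)
p = 68/87 (p = 204/261 = 204*(1/261) = 68/87 ≈ 0.78161)
p*J = (68/87)*(-4) = -272/87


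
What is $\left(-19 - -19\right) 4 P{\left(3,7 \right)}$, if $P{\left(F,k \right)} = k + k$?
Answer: $0$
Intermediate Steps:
$P{\left(F,k \right)} = 2 k$
$\left(-19 - -19\right) 4 P{\left(3,7 \right)} = \left(-19 - -19\right) 4 \cdot 2 \cdot 7 = \left(-19 + 19\right) 4 \cdot 14 = 0 \cdot 4 \cdot 14 = 0 \cdot 14 = 0$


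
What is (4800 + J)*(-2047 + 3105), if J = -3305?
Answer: 1581710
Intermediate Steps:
(4800 + J)*(-2047 + 3105) = (4800 - 3305)*(-2047 + 3105) = 1495*1058 = 1581710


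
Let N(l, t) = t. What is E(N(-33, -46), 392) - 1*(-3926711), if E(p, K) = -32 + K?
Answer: 3927071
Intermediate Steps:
E(N(-33, -46), 392) - 1*(-3926711) = (-32 + 392) - 1*(-3926711) = 360 + 3926711 = 3927071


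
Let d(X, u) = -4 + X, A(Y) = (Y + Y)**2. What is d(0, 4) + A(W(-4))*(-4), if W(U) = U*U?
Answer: -4100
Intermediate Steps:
W(U) = U**2
A(Y) = 4*Y**2 (A(Y) = (2*Y)**2 = 4*Y**2)
d(0, 4) + A(W(-4))*(-4) = (-4 + 0) + (4*((-4)**2)**2)*(-4) = -4 + (4*16**2)*(-4) = -4 + (4*256)*(-4) = -4 + 1024*(-4) = -4 - 4096 = -4100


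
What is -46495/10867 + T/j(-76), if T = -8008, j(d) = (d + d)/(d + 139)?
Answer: 684422216/206473 ≈ 3314.8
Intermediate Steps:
j(d) = 2*d/(139 + d) (j(d) = (2*d)/(139 + d) = 2*d/(139 + d))
-46495/10867 + T/j(-76) = -46495/10867 - 8008/(2*(-76)/(139 - 76)) = -46495*1/10867 - 8008/(2*(-76)/63) = -46495/10867 - 8008/(2*(-76)*(1/63)) = -46495/10867 - 8008/(-152/63) = -46495/10867 - 8008*(-63/152) = -46495/10867 + 63063/19 = 684422216/206473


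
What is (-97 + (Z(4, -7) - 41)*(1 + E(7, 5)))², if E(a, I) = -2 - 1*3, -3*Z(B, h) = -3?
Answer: 3969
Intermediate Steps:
Z(B, h) = 1 (Z(B, h) = -⅓*(-3) = 1)
E(a, I) = -5 (E(a, I) = -2 - 3 = -5)
(-97 + (Z(4, -7) - 41)*(1 + E(7, 5)))² = (-97 + (1 - 41)*(1 - 5))² = (-97 - 40*(-4))² = (-97 + 160)² = 63² = 3969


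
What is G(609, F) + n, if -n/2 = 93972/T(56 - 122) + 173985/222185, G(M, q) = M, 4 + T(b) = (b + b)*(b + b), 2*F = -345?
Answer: 115464590463/193523135 ≈ 596.64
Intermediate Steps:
F = -345/2 (F = (1/2)*(-345) = -345/2 ≈ -172.50)
T(b) = -4 + 4*b**2 (T(b) = -4 + (b + b)*(b + b) = -4 + (2*b)*(2*b) = -4 + 4*b**2)
n = -2390998752/193523135 (n = -2*(93972/(-4 + 4*(56 - 122)**2) + 173985/222185) = -2*(93972/(-4 + 4*(-66)**2) + 173985*(1/222185)) = -2*(93972/(-4 + 4*4356) + 34797/44437) = -2*(93972/(-4 + 17424) + 34797/44437) = -2*(93972/17420 + 34797/44437) = -2*(93972*(1/17420) + 34797/44437) = -2*(23493/4355 + 34797/44437) = -2*1195499376/193523135 = -2390998752/193523135 ≈ -12.355)
G(609, F) + n = 609 - 2390998752/193523135 = 115464590463/193523135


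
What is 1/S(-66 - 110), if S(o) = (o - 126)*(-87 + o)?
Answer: 1/79426 ≈ 1.2590e-5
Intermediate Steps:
S(o) = (-126 + o)*(-87 + o)
1/S(-66 - 110) = 1/(10962 + (-66 - 110)**2 - 213*(-66 - 110)) = 1/(10962 + (-176)**2 - 213*(-176)) = 1/(10962 + 30976 + 37488) = 1/79426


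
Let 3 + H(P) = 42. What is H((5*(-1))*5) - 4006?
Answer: -3967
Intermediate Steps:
H(P) = 39 (H(P) = -3 + 42 = 39)
H((5*(-1))*5) - 4006 = 39 - 4006 = -3967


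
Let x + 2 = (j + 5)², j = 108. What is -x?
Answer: -12767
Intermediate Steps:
x = 12767 (x = -2 + (108 + 5)² = -2 + 113² = -2 + 12769 = 12767)
-x = -1*12767 = -12767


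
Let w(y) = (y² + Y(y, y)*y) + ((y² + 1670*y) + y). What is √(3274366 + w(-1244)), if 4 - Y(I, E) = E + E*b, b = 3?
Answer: I*√1904406 ≈ 1380.0*I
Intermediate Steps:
Y(I, E) = 4 - 4*E (Y(I, E) = 4 - (E + E*3) = 4 - (E + 3*E) = 4 - 4*E)
w(y) = 2*y² + 1671*y + y*(4 - 4*y) (w(y) = (y² + (4 - 4*y)*y) + ((y² + 1670*y) + y) = (y² + y*(4 - 4*y)) + (y² + 1671*y) = 2*y² + 1671*y + y*(4 - 4*y))
√(3274366 + w(-1244)) = √(3274366 - 1244*(1675 - 2*(-1244))) = √(3274366 - 1244*(1675 + 2488)) = √(3274366 - 1244*4163) = √(3274366 - 5178772) = √(-1904406) = I*√1904406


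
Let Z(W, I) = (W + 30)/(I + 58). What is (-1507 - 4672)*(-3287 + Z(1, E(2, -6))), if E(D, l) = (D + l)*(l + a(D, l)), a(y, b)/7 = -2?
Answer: 2802639925/138 ≈ 2.0309e+7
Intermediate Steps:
a(y, b) = -14 (a(y, b) = 7*(-2) = -14)
E(D, l) = (-14 + l)*(D + l) (E(D, l) = (D + l)*(l - 14) = (D + l)*(-14 + l) = (-14 + l)*(D + l))
Z(W, I) = (30 + W)/(58 + I)
(-1507 - 4672)*(-3287 + Z(1, E(2, -6))) = (-1507 - 4672)*(-3287 + (30 + 1)/(58 + ((-6)² - 14*2 - 14*(-6) + 2*(-6)))) = -6179*(-3287 + 31/(58 + (36 - 28 + 84 - 12))) = -6179*(-3287 + 31/(58 + 80)) = -6179*(-3287 + 31/138) = -6179*(-453575/138) = 2802639925/138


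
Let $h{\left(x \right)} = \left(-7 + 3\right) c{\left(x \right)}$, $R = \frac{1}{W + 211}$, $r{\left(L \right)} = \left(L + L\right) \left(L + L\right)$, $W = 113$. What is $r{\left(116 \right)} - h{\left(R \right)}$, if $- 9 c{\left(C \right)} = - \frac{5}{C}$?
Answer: $54544$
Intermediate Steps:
$c{\left(C \right)} = \frac{5}{9 C}$ ($c{\left(C \right)} = - \frac{\left(-5\right) \frac{1}{C}}{9} = \frac{5}{9 C}$)
$r{\left(L \right)} = 4 L^{2}$ ($r{\left(L \right)} = 2 L 2 L = 4 L^{2}$)
$R = \frac{1}{324}$ ($R = \frac{1}{113 + 211} = \frac{1}{324} \approx 0.0030864$)
$h{\left(x \right)} = - \frac{20}{9 x}$ ($h{\left(x \right)} = \left(-7 + 3\right) \frac{5}{9 x} = - 4 \frac{5}{9 x} = - \frac{20}{9 x}$)
$r{\left(116 \right)} - h{\left(R \right)} = 4 \cdot 116^{2} - - \frac{20 \frac{1}{\frac{1}{324}}}{9} = 4 \cdot 13456 - \left(- \frac{20}{9}\right) 324 = 53824 - -720 = 53824 + 720 = 54544$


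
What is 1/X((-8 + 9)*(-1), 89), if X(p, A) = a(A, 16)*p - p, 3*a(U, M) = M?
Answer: -3/13 ≈ -0.23077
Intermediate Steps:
a(U, M) = M/3
X(p, A) = 13*p/3 (X(p, A) = ((⅓)*16)*p - p = 16*p/3 - p = 13*p/3)
1/X((-8 + 9)*(-1), 89) = 1/(13*((-8 + 9)*(-1))/3) = 1/(13*(1*(-1))/3) = 1/((13/3)*(-1)) = 1/(-13/3) = -3/13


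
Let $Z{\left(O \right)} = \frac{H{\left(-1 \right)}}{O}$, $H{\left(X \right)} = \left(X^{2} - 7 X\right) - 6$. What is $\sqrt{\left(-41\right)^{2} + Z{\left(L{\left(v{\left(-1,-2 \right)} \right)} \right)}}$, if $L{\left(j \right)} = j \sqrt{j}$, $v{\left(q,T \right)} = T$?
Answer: $\frac{\sqrt{6724 + 2 i \sqrt{2}}}{2} \approx 41.0 + 0.0086233 i$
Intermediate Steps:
$L{\left(j \right)} = j^{\frac{3}{2}}$
$H{\left(X \right)} = -6 + X^{2} - 7 X$
$Z{\left(O \right)} = \frac{2}{O}$ ($Z{\left(O \right)} = \frac{-6 + \left(-1\right)^{2} - -7}{O} = \frac{-6 + 1 + 7}{O} = \frac{2}{O}$)
$\sqrt{\left(-41\right)^{2} + Z{\left(L{\left(v{\left(-1,-2 \right)} \right)} \right)}} = \sqrt{\left(-41\right)^{2} + \frac{2}{\left(-2\right)^{\frac{3}{2}}}} = \sqrt{1681 + \frac{2}{\left(-2\right) i \sqrt{2}}} = \sqrt{1681 + 2 \frac{i \sqrt{2}}{4}} = \sqrt{1681 + \frac{i \sqrt{2}}{2}}$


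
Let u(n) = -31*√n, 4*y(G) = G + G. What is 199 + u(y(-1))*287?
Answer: 199 - 8897*I*√2/2 ≈ 199.0 - 6291.1*I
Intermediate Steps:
y(G) = G/2 (y(G) = (G + G)/4 = (2*G)/4 = G/2)
199 + u(y(-1))*287 = 199 - 31*I*√2/2*287 = 199 - 8897*I*√2/2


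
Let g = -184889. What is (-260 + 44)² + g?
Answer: -138233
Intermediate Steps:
(-260 + 44)² + g = (-260 + 44)² - 184889 = (-216)² - 184889 = 46656 - 184889 = -138233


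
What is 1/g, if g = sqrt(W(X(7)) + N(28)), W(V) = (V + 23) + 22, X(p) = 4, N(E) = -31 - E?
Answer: -I*sqrt(10)/10 ≈ -0.31623*I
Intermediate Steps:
W(V) = 45 + V (W(V) = (23 + V) + 22 = 45 + V)
g = I*sqrt(10) (g = sqrt((45 + 4) + (-31 - 1*28)) = sqrt(49 + (-31 - 28)) = sqrt(49 - 59) = sqrt(-10) = I*sqrt(10) ≈ 3.1623*I)
1/g = 1/(I*sqrt(10)) = -I*sqrt(10)/10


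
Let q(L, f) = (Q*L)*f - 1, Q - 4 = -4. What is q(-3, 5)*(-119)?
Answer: 119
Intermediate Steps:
Q = 0 (Q = 4 - 4 = 0)
q(L, f) = -1 (q(L, f) = (0*L)*f - 1 = 0*f - 1 = 0 - 1 = -1)
q(-3, 5)*(-119) = -1*(-119) = 119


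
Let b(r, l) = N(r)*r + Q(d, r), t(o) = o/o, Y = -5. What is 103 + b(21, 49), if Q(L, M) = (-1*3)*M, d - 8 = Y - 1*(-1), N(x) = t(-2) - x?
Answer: -380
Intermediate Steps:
t(o) = 1
N(x) = 1 - x
d = 4 (d = 8 + (-5 - 1*(-1)) = 8 + (-5 + 1) = 8 - 4 = 4)
Q(L, M) = -3*M
b(r, l) = -3*r + r*(1 - r) (b(r, l) = (1 - r)*r - 3*r = r*(1 - r) - 3*r = -3*r + r*(1 - r))
103 + b(21, 49) = 103 + 21*(-2 - 1*21) = 103 + 21*(-2 - 21) = 103 + 21*(-23) = 103 - 483 = -380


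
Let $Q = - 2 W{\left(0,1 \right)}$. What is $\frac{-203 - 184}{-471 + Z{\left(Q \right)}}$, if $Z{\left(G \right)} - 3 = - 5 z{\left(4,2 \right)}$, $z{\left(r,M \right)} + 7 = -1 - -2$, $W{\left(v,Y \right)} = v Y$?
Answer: $\frac{129}{146} \approx 0.88356$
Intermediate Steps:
$W{\left(v,Y \right)} = Y v$
$z{\left(r,M \right)} = -6$ ($z{\left(r,M \right)} = -7 - -1 = -7 + \left(-1 + 2\right) = -7 + 1 = -6$)
$Q = 0$ ($Q = - 2 \cdot 1 \cdot 0 = \left(-2\right) 0 = 0$)
$Z{\left(G \right)} = 33$ ($Z{\left(G \right)} = 3 - -30 = 3 + 30 = 33$)
$\frac{-203 - 184}{-471 + Z{\left(Q \right)}} = \frac{-203 - 184}{-471 + 33} = - \frac{387}{-438} = \left(-387\right) \left(- \frac{1}{438}\right) = \frac{129}{146}$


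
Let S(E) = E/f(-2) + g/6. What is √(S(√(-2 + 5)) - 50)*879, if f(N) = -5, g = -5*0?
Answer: 879*√(-1250 - 5*√3)/5 ≈ 6237.0*I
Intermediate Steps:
g = 0
S(E) = -E/5 (S(E) = E/(-5) + 0/6 = E*(-⅕) + 0*(⅙) = -E/5 + 0 = -E/5)
√(S(√(-2 + 5)) - 50)*879 = √(-√(-2 + 5)/5 - 50)*879 = √(-√3/5 - 50)*879 = √(-50 - √3/5)*879 = 879*√(-50 - √3/5)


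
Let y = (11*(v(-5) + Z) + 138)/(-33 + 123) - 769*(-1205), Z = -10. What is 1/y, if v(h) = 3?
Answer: 90/83398111 ≈ 1.0792e-6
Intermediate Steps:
y = 83398111/90 (y = (11*(3 - 10) + 138)/(-33 + 123) - 769*(-1205) = (11*(-7) + 138)/90 + 926645 = (-77 + 138)*(1/90) + 926645 = 61*(1/90) + 926645 = 61/90 + 926645 = 83398111/90 ≈ 9.2665e+5)
1/y = 1/(83398111/90) = 90/83398111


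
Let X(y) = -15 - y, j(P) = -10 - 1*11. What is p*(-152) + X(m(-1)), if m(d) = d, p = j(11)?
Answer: 3178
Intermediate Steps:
j(P) = -21 (j(P) = -10 - 11 = -21)
p = -21
p*(-152) + X(m(-1)) = -21*(-152) + (-15 - 1*(-1)) = 3192 + (-15 + 1) = 3192 - 14 = 3178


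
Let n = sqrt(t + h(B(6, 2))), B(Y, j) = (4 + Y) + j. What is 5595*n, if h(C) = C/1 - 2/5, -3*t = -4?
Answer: 373*sqrt(2910) ≈ 20121.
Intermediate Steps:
t = 4/3 (t = -1/3*(-4) = 4/3 ≈ 1.3333)
B(Y, j) = 4 + Y + j
h(C) = -2/5 + C (h(C) = C*1 - 2*1/5 = C - 2/5 = -2/5 + C)
n = sqrt(2910)/15 (n = sqrt(4/3 + (-2/5 + (4 + 6 + 2))) = sqrt(4/3 + (-2/5 + 12)) = sqrt(4/3 + 58/5) = sqrt(194/15) = sqrt(2910)/15 ≈ 3.5963)
5595*n = 5595*(sqrt(2910)/15) = 373*sqrt(2910)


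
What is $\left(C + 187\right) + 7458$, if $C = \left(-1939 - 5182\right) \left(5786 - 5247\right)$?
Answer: $-3830574$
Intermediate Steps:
$C = -3838219$ ($C = \left(-7121\right) 539 = -3838219$)
$\left(C + 187\right) + 7458 = \left(-3838219 + 187\right) + 7458 = -3838032 + 7458 = -3830574$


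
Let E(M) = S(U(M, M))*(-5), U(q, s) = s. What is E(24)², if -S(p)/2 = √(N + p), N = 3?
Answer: 2700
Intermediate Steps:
S(p) = -2*√(3 + p)
E(M) = 10*√(3 + M) (E(M) = -2*√(3 + M)*(-5) = 10*√(3 + M))
E(24)² = (10*√(3 + 24))² = (10*√27)² = (10*(3*√3))² = (30*√3)² = 2700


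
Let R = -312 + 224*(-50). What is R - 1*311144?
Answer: -322656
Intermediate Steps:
R = -11512 (R = -312 - 11200 = -11512)
R - 1*311144 = -11512 - 1*311144 = -11512 - 311144 = -322656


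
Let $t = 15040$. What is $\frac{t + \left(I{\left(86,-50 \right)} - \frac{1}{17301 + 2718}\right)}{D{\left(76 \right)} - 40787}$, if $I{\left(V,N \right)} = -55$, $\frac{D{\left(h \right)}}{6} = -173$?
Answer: $- \frac{299984714}{837294675} \approx -0.35828$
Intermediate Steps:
$D{\left(h \right)} = -1038$ ($D{\left(h \right)} = 6 \left(-173\right) = -1038$)
$\frac{t + \left(I{\left(86,-50 \right)} - \frac{1}{17301 + 2718}\right)}{D{\left(76 \right)} - 40787} = \frac{15040 - \left(55 + \frac{1}{17301 + 2718}\right)}{-1038 - 40787} = \frac{15040 - \frac{1101046}{20019}}{-41825} = \left(15040 - \frac{1101046}{20019}\right) \left(- \frac{1}{41825}\right) = \frac{299984714}{20019} \left(- \frac{1}{41825}\right) = - \frac{299984714}{837294675}$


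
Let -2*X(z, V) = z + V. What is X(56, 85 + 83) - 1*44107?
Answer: -44219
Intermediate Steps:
X(z, V) = -V/2 - z/2 (X(z, V) = -(z + V)/2 = -(V + z)/2 = -V/2 - z/2)
X(56, 85 + 83) - 1*44107 = (-(85 + 83)/2 - 1/2*56) - 1*44107 = (-1/2*168 - 28) - 44107 = (-84 - 28) - 44107 = -112 - 44107 = -44219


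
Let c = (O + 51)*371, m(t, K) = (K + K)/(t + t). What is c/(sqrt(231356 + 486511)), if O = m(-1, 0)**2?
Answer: 6307*sqrt(83)/2573 ≈ 22.332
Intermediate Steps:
m(t, K) = K/t (m(t, K) = (2*K)/((2*t)) = (2*K)*(1/(2*t)) = K/t)
O = 0 (O = (0/(-1))**2 = (0*(-1))**2 = 0**2 = 0)
c = 18921 (c = (0 + 51)*371 = 51*371 = 18921)
c/(sqrt(231356 + 486511)) = 18921/(sqrt(231356 + 486511)) = 18921/(sqrt(717867)) = 18921/((93*sqrt(83))) = 18921*(sqrt(83)/7719) = 6307*sqrt(83)/2573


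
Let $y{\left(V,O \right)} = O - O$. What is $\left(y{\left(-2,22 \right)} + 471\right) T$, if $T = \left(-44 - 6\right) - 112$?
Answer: $-76302$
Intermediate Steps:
$y{\left(V,O \right)} = 0$
$T = -162$ ($T = -50 - 112 = -162$)
$\left(y{\left(-2,22 \right)} + 471\right) T = \left(0 + 471\right) \left(-162\right) = 471 \left(-162\right) = -76302$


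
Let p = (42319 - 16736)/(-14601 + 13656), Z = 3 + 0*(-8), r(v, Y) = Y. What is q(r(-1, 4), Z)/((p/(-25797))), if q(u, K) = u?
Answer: 97512660/25583 ≈ 3811.6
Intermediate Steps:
Z = 3 (Z = 3 + 0 = 3)
p = -25583/945 (p = 25583/(-945) = 25583*(-1/945) = -25583/945 ≈ -27.072)
q(r(-1, 4), Z)/((p/(-25797))) = 4/((-25583/945/(-25797))) = 4/((-25583/945*(-1/25797))) = 4/(25583/24378165) = 4*(24378165/25583) = 97512660/25583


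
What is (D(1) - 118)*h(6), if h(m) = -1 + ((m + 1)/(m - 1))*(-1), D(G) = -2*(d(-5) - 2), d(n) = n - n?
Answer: 1368/5 ≈ 273.60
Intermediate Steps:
d(n) = 0
D(G) = 4 (D(G) = -2*(0 - 2) = -2*(-2) = 4)
h(m) = -1 - (1 + m)/(-1 + m) (h(m) = -1 + ((1 + m)/(-1 + m))*(-1) = -1 - (1 + m)/(-1 + m))
(D(1) - 118)*h(6) = (4 - 118)*(-2*6/(-1 + 6)) = -(-228)*6/5 = -114*(-12/5) = 1368/5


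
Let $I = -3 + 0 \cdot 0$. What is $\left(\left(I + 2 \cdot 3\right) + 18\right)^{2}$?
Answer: $441$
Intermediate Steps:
$I = -3$ ($I = -3 + 0 = -3$)
$\left(\left(I + 2 \cdot 3\right) + 18\right)^{2} = \left(\left(-3 + 2 \cdot 3\right) + 18\right)^{2} = \left(\left(-3 + 6\right) + 18\right)^{2} = \left(3 + 18\right)^{2} = 21^{2} = 441$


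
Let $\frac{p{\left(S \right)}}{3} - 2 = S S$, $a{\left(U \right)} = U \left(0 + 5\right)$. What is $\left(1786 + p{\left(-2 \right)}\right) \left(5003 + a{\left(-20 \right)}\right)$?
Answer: $8845012$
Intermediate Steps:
$a{\left(U \right)} = 5 U$ ($a{\left(U \right)} = U 5 = 5 U$)
$p{\left(S \right)} = 6 + 3 S^{2}$ ($p{\left(S \right)} = 6 + 3 S S = 6 + 3 S^{2}$)
$\left(1786 + p{\left(-2 \right)}\right) \left(5003 + a{\left(-20 \right)}\right) = \left(1786 + \left(6 + 3 \left(-2\right)^{2}\right)\right) \left(5003 + 5 \left(-20\right)\right) = \left(1786 + \left(6 + 3 \cdot 4\right)\right) \left(5003 - 100\right) = \left(1786 + \left(6 + 12\right)\right) 4903 = \left(1786 + 18\right) 4903 = 1804 \cdot 4903 = 8845012$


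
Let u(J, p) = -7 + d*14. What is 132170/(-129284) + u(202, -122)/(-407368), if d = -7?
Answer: -13457063435/13166541128 ≈ -1.0221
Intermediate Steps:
u(J, p) = -105 (u(J, p) = -7 - 7*14 = -7 - 98 = -105)
132170/(-129284) + u(202, -122)/(-407368) = 132170/(-129284) - 105/(-407368) = 132170*(-1/129284) - 105*(-1/407368) = -66085/64642 + 105/407368 = -13457063435/13166541128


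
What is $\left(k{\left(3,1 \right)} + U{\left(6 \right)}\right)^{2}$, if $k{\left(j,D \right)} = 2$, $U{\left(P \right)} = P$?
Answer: $64$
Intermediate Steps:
$\left(k{\left(3,1 \right)} + U{\left(6 \right)}\right)^{2} = \left(2 + 6\right)^{2} = 8^{2} = 64$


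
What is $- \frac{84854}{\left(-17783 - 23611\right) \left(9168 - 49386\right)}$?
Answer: $- \frac{42427}{832391946} \approx -5.097 \cdot 10^{-5}$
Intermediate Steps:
$- \frac{84854}{\left(-17783 - 23611\right) \left(9168 - 49386\right)} = - \frac{84854}{\left(-41394\right) \left(-40218\right)} = - \frac{84854}{1664783892} = \left(-84854\right) \frac{1}{1664783892} = - \frac{42427}{832391946}$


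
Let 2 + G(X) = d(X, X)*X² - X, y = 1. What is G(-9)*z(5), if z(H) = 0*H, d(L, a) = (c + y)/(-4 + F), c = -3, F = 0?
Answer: 0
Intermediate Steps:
d(L, a) = ½ (d(L, a) = (-3 + 1)/(-4 + 0) = -2/(-4) = -2*(-¼) = ½)
G(X) = -2 + X²/2 - X (G(X) = -2 + (X²/2 - X) = -2 + X²/2 - X)
z(H) = 0
G(-9)*z(5) = (-2 + (½)*(-9)² - 1*(-9))*0 = (-2 + (½)*81 + 9)*0 = (-2 + 81/2 + 9)*0 = (95/2)*0 = 0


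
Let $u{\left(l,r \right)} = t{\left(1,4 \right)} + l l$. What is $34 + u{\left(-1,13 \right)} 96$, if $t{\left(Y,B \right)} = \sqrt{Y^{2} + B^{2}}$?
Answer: $130 + 96 \sqrt{17} \approx 525.82$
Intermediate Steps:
$t{\left(Y,B \right)} = \sqrt{B^{2} + Y^{2}}$
$u{\left(l,r \right)} = \sqrt{17} + l^{2}$ ($u{\left(l,r \right)} = \sqrt{4^{2} + 1^{2}} + l l = \sqrt{16 + 1} + l^{2} = \sqrt{17} + l^{2}$)
$34 + u{\left(-1,13 \right)} 96 = 34 + \left(\sqrt{17} + \left(-1\right)^{2}\right) 96 = 34 + \left(\sqrt{17} + 1\right) 96 = 34 + \left(1 + \sqrt{17}\right) 96 = 34 + \left(96 + 96 \sqrt{17}\right) = 130 + 96 \sqrt{17}$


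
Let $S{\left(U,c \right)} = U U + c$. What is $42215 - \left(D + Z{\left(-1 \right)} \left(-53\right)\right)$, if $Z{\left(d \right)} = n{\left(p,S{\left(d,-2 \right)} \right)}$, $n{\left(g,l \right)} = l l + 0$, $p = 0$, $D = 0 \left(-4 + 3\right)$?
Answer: $42268$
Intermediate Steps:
$S{\left(U,c \right)} = c + U^{2}$ ($S{\left(U,c \right)} = U^{2} + c = c + U^{2}$)
$D = 0$ ($D = 0 \left(-1\right) = 0$)
$n{\left(g,l \right)} = l^{2}$ ($n{\left(g,l \right)} = l^{2} + 0 = l^{2}$)
$Z{\left(d \right)} = \left(-2 + d^{2}\right)^{2}$
$42215 - \left(D + Z{\left(-1 \right)} \left(-53\right)\right) = 42215 - \left(0 + \left(-2 + \left(-1\right)^{2}\right)^{2} \left(-53\right)\right) = 42215 - \left(0 + \left(-2 + 1\right)^{2} \left(-53\right)\right) = 42215 - \left(0 + \left(-1\right)^{2} \left(-53\right)\right) = 42215 - \left(0 + 1 \left(-53\right)\right) = 42215 - \left(0 - 53\right) = 42215 - -53 = 42215 + 53 = 42268$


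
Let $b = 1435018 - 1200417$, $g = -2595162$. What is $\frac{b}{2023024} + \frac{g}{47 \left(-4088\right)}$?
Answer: $\frac{661893788453}{48586967408} \approx 13.623$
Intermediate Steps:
$b = 234601$
$\frac{b}{2023024} + \frac{g}{47 \left(-4088\right)} = \frac{234601}{2023024} - \frac{2595162}{47 \left(-4088\right)} = 234601 \cdot \frac{1}{2023024} - \frac{2595162}{-192136} = \frac{234601}{2023024} - - \frac{1297581}{96068} = \frac{234601}{2023024} + \frac{1297581}{96068} = \frac{661893788453}{48586967408}$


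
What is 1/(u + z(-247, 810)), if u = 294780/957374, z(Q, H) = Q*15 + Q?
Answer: -478687/1891623634 ≈ -0.00025306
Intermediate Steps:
z(Q, H) = 16*Q (z(Q, H) = 15*Q + Q = 16*Q)
u = 147390/478687 (u = 294780*(1/957374) = 147390/478687 ≈ 0.30790)
1/(u + z(-247, 810)) = 1/(147390/478687 + 16*(-247)) = 1/(147390/478687 - 3952) = 1/(-1891623634/478687) = -478687/1891623634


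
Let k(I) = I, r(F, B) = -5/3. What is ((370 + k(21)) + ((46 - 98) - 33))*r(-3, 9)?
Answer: -510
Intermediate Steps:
r(F, B) = -5/3 (r(F, B) = -5*⅓ = -5/3)
((370 + k(21)) + ((46 - 98) - 33))*r(-3, 9) = ((370 + 21) + ((46 - 98) - 33))*(-5/3) = (391 + (-52 - 33))*(-5/3) = (391 - 85)*(-5/3) = 306*(-5/3) = -510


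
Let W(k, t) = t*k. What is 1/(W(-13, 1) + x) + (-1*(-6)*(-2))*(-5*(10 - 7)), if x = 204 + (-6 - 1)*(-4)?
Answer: 39421/219 ≈ 180.00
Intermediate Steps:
W(k, t) = k*t
x = 232 (x = 204 - 7*(-4) = 204 + 28 = 232)
1/(W(-13, 1) + x) + (-1*(-6)*(-2))*(-5*(10 - 7)) = 1/(-13*1 + 232) + (-1*(-6)*(-2))*(-5*(10 - 7)) = 1/(-13 + 232) + (6*(-2))*(-5*3) = 1/219 - 12*(-15) = 1/219 + 180 = 39421/219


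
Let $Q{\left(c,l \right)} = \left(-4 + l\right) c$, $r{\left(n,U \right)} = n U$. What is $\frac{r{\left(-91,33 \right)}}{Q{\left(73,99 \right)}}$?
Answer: $- \frac{3003}{6935} \approx -0.43302$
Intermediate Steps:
$r{\left(n,U \right)} = U n$
$Q{\left(c,l \right)} = c \left(-4 + l\right)$
$\frac{r{\left(-91,33 \right)}}{Q{\left(73,99 \right)}} = \frac{33 \left(-91\right)}{73 \left(-4 + 99\right)} = - \frac{3003}{73 \cdot 95} = - \frac{3003}{6935}$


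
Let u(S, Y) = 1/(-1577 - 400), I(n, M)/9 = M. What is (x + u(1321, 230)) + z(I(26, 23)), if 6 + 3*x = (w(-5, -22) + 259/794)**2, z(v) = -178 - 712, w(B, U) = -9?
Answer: -1080507552689/1246371972 ≈ -866.92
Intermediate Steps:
I(n, M) = 9*M
z(v) = -890
u(S, Y) = -1/1977 (u(S, Y) = 1/(-1977) = -1/1977)
x = 43648153/1891308 (x = -2 + (-9 + 259/794)**2/3 = -2 + (-6887/794)**2/3 = -2 + (1/3)*(47430769/630436) = -2 + 47430769/1891308 = 43648153/1891308 ≈ 23.078)
(x + u(1321, 230)) + z(I(26, 23)) = (43648153/1891308 - 1/1977) - 890 = 28763502391/1246371972 - 890 = -1080507552689/1246371972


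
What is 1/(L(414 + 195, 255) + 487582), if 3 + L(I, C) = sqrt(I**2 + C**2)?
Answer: 487579/237732845335 - 3*sqrt(48434)/237732845335 ≈ 2.0482e-6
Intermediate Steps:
L(I, C) = -3 + sqrt(C**2 + I**2) (L(I, C) = -3 + sqrt(I**2 + C**2) = -3 + sqrt(C**2 + I**2))
1/(L(414 + 195, 255) + 487582) = 1/((-3 + sqrt(255**2 + (414 + 195)**2)) + 487582) = 1/((-3 + sqrt(65025 + 609**2)) + 487582) = 1/((-3 + sqrt(65025 + 370881)) + 487582) = 1/((-3 + sqrt(435906)) + 487582) = 1/((-3 + 3*sqrt(48434)) + 487582) = 1/(487579 + 3*sqrt(48434))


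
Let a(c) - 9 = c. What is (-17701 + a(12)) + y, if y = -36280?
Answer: -53960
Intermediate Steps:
a(c) = 9 + c
(-17701 + a(12)) + y = (-17701 + (9 + 12)) - 36280 = (-17701 + 21) - 36280 = -17680 - 36280 = -53960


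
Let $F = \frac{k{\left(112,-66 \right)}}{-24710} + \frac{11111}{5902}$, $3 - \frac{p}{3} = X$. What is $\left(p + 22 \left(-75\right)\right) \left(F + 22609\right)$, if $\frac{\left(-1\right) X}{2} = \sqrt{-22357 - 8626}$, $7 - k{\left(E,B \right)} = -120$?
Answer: $- \frac{1352813586485019}{36459605} + \frac{4946301961554 i \sqrt{30983}}{36459605} \approx -3.7104 \cdot 10^{7} + 2.388 \cdot 10^{7} i$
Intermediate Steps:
$k{\left(E,B \right)} = 127$ ($k{\left(E,B \right)} = 7 - -120 = 7 + 120 = 127$)
$X = - 2 i \sqrt{30983}$ ($X = - 2 \sqrt{-22357 - 8626} = - 2 \sqrt{-30983} = - 2 i \sqrt{30983} \approx - 352.04 i$)
$p = 9 + 6 i \sqrt{30983}$ ($p = 9 - 3 \left(- 2 i \sqrt{30983}\right) = 9 + 6 i \sqrt{30983} \approx 9.0 + 1056.1 i$)
$F = \frac{68450814}{36459605}$ ($F = \frac{127}{-24710} + \frac{11111}{5902} = 127 \left(- \frac{1}{24710}\right) + 11111 \cdot \frac{1}{5902} = - \frac{127}{24710} + \frac{11111}{5902} = \frac{68450814}{36459605} \approx 1.8774$)
$\left(p + 22 \left(-75\right)\right) \left(F + 22609\right) = \left(\left(9 + 6 i \sqrt{30983}\right) + 22 \left(-75\right)\right) \left(\frac{68450814}{36459605} + 22609\right) = \left(\left(9 + 6 i \sqrt{30983}\right) - 1650\right) \frac{824383660259}{36459605} = \left(-1641 + 6 i \sqrt{30983}\right) \frac{824383660259}{36459605} = - \frac{1352813586485019}{36459605} + \frac{4946301961554 i \sqrt{30983}}{36459605}$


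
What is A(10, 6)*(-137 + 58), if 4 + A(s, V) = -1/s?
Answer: 3239/10 ≈ 323.90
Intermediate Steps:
A(s, V) = -4 - 1/s
A(10, 6)*(-137 + 58) = (-4 - 1/10)*(-137 + 58) = (-4 - 1*⅒)*(-79) = (-4 - ⅒)*(-79) = -41/10*(-79) = 3239/10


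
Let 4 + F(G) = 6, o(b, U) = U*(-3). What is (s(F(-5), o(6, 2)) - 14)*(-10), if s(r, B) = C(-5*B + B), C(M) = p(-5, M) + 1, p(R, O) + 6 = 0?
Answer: 190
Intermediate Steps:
o(b, U) = -3*U
F(G) = 2 (F(G) = -4 + 6 = 2)
p(R, O) = -6 (p(R, O) = -6 + 0 = -6)
C(M) = -5 (C(M) = -6 + 1 = -5)
s(r, B) = -5
(s(F(-5), o(6, 2)) - 14)*(-10) = (-5 - 14)*(-10) = -19*(-10) = 190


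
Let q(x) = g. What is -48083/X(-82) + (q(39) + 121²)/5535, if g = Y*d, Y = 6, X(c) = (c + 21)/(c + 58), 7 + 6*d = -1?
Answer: -6386453107/337635 ≈ -18915.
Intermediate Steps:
d = -4/3 (d = -7/6 + (⅙)*(-1) = -7/6 - ⅙ = -4/3 ≈ -1.3333)
X(c) = (21 + c)/(58 + c)
g = -8 (g = 6*(-4/3) = -8)
q(x) = -8
-48083/X(-82) + (q(39) + 121²)/5535 = -48083*(58 - 82)/(21 - 82) + (-8 + 121²)/5535 = -48083/(-61/(-24)) + (-8 + 14641)*(1/5535) = -48083/((-1/24*(-61))) + 14633*(1/5535) = -48083/61/24 + 14633/5535 = -48083*24/61 + 14633/5535 = -1153992/61 + 14633/5535 = -6386453107/337635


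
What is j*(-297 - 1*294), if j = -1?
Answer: 591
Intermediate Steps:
j*(-297 - 1*294) = -(-297 - 1*294) = -(-297 - 294) = -1*(-591) = 591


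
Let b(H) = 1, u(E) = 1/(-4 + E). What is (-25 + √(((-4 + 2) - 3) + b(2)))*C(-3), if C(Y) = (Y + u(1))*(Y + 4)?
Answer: 250/3 - 20*I/3 ≈ 83.333 - 6.6667*I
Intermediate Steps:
C(Y) = (4 + Y)*(-⅓ + Y) (C(Y) = (Y + 1/(-4 + 1))*(Y + 4) = (Y + 1/(-3))*(4 + Y) = (Y - ⅓)*(4 + Y) = (-⅓ + Y)*(4 + Y) = (4 + Y)*(-⅓ + Y))
(-25 + √(((-4 + 2) - 3) + b(2)))*C(-3) = (-25 + √(((-4 + 2) - 3) + 1))*(-4/3 + (-3)² + (11/3)*(-3)) = (-25 + √((-2 - 3) + 1))*(-4/3 + 9 - 11) = (-25 + √(-5 + 1))*(-10/3) = (-25 + √(-4))*(-10/3) = (-25 + 2*I)*(-10/3) = 250/3 - 20*I/3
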